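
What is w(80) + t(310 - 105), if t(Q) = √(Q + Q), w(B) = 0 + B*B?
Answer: 6400 + √410 ≈ 6420.3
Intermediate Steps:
w(B) = B² (w(B) = 0 + B² = B²)
t(Q) = √2*√Q (t(Q) = √(2*Q) = √2*√Q)
w(80) + t(310 - 105) = 80² + √2*√(310 - 105) = 6400 + √2*√205 = 6400 + √410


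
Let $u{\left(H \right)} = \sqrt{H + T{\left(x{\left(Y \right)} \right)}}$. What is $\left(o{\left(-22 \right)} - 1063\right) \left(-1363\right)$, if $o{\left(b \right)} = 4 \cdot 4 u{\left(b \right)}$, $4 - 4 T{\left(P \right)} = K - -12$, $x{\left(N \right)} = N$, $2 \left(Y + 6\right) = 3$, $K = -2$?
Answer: $1448869 - 10904 i \sqrt{94} \approx 1.4489 \cdot 10^{6} - 1.0572 \cdot 10^{5} i$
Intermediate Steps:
$Y = - \frac{9}{2}$ ($Y = -6 + \frac{1}{2} \cdot 3 = -6 + \frac{3}{2} = - \frac{9}{2} \approx -4.5$)
$T{\left(P \right)} = - \frac{3}{2}$ ($T{\left(P \right)} = 1 - \frac{-2 - -12}{4} = 1 - \frac{-2 + 12}{4} = 1 - \frac{5}{2} = - \frac{3}{2}$)
$u{\left(H \right)} = \sqrt{- \frac{3}{2} + H}$ ($u{\left(H \right)} = \sqrt{H - \frac{3}{2}} = \sqrt{- \frac{3}{2} + H}$)
$o{\left(b \right)} = 8 \sqrt{-6 + 4 b}$ ($o{\left(b \right)} = 4 \cdot 4 \frac{\sqrt{-6 + 4 b}}{2} = 16 \frac{\sqrt{-6 + 4 b}}{2} = 8 \sqrt{-6 + 4 b}$)
$\left(o{\left(-22 \right)} - 1063\right) \left(-1363\right) = \left(8 \sqrt{-6 + 4 \left(-22\right)} - 1063\right) \left(-1363\right) = \left(8 \sqrt{-6 - 88} - 1063\right) \left(-1363\right) = \left(8 \sqrt{-94} - 1063\right) \left(-1363\right) = \left(8 i \sqrt{94} - 1063\right) \left(-1363\right) = \left(-1063 + 8 i \sqrt{94}\right) \left(-1363\right) = 1448869 - 10904 i \sqrt{94}$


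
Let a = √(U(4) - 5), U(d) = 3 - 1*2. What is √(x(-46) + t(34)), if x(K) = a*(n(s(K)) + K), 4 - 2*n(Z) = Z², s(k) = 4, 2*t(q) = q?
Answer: √(17 - 104*I) ≈ 7.8224 - 6.6476*I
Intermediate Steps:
t(q) = q/2
U(d) = 1 (U(d) = 3 - 2 = 1)
a = 2*I (a = √(1 - 5) = √(-4) = 2*I ≈ 2.0*I)
n(Z) = 2 - Z²/2
x(K) = 2*I*(-6 + K) (x(K) = (2*I)*((2 - ½*4²) + K) = (2*I)*((2 - ½*16) + K) = (2*I)*((2 - 8) + K) = (2*I)*(-6 + K) = 2*I*(-6 + K))
√(x(-46) + t(34)) = √(2*I*(-6 - 46) + (½)*34) = √(2*I*(-52) + 17) = √(-104*I + 17) = √(17 - 104*I)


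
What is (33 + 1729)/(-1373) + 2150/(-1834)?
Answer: -3091729/1259041 ≈ -2.4556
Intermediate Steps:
(33 + 1729)/(-1373) + 2150/(-1834) = 1762*(-1/1373) + 2150*(-1/1834) = -1762/1373 - 1075/917 = -3091729/1259041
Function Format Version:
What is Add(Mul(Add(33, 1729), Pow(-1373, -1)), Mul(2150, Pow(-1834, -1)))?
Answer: Rational(-3091729, 1259041) ≈ -2.4556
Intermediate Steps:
Add(Mul(Add(33, 1729), Pow(-1373, -1)), Mul(2150, Pow(-1834, -1))) = Add(Mul(1762, Rational(-1, 1373)), Mul(2150, Rational(-1, 1834))) = Add(Rational(-1762, 1373), Rational(-1075, 917)) = Rational(-3091729, 1259041)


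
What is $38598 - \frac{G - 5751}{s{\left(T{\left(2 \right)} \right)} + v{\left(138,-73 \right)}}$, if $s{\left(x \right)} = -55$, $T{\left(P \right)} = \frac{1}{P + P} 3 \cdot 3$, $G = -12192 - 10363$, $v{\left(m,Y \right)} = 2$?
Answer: $\frac{2017388}{53} \approx 38064.0$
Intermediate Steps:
$G = -22555$
$T{\left(P \right)} = \frac{9}{2 P}$ ($T{\left(P \right)} = \frac{1}{2 P} 3 \cdot 3 = \frac{3}{2 P} 3 = \frac{9}{2 P}$)
$38598 - \frac{G - 5751}{s{\left(T{\left(2 \right)} \right)} + v{\left(138,-73 \right)}} = 38598 - \frac{-22555 - 5751}{-55 + 2} = 38598 - - \frac{28306}{-53} = 38598 - \left(-28306\right) \left(- \frac{1}{53}\right) = 38598 - \frac{28306}{53} = \frac{2017388}{53}$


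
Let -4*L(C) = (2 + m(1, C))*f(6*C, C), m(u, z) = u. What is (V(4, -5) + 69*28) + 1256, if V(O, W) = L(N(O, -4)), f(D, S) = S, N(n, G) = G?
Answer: 3191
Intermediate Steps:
L(C) = -3*C/4 (L(C) = -(2 + 1)*C/4 = -3*C/4)
V(O, W) = 3 (V(O, W) = -3/4*(-4) = 3)
(V(4, -5) + 69*28) + 1256 = (3 + 69*28) + 1256 = (3 + 1932) + 1256 = 1935 + 1256 = 3191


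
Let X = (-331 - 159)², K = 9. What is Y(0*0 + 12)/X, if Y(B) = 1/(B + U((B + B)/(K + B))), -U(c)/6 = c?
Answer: 1/1234800 ≈ 8.0985e-7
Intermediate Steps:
U(c) = -6*c
Y(B) = 1/(B - 12*B/(9 + B)) (Y(B) = 1/(B - 6*(B + B)/(9 + B)) = 1/(B - 6*2*B/(9 + B)) = 1/(B - 12*B/(9 + B)))
X = 240100 (X = (-490)² = 240100)
Y(0*0 + 12)/X = ((9 + (0*0 + 12))/((0*0 + 12)*(-3 + (0*0 + 12))))/240100 = ((9 + (0 + 12))/((0 + 12)*(-3 + (0 + 12))))*(1/240100) = ((9 + 12)/(12*(-3 + 12)))*(1/240100) = ((1/12)*21/9)*(1/240100) = ((1/12)*(⅑)*21)*(1/240100) = (7/36)*(1/240100) = 1/1234800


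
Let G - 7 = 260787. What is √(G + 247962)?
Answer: 2*√127189 ≈ 713.27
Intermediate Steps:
G = 260794 (G = 7 + 260787 = 260794)
√(G + 247962) = √(260794 + 247962) = √508756 = 2*√127189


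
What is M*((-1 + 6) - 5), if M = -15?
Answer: 0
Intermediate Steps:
M*((-1 + 6) - 5) = -15*((-1 + 6) - 5) = -15*(5 - 5) = -15*0 = 0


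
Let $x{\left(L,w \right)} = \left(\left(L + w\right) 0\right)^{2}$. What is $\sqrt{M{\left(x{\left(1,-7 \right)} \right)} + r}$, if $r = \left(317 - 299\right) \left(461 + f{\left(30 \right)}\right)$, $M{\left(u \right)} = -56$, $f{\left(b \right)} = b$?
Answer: $\sqrt{8782} \approx 93.712$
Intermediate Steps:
$x{\left(L,w \right)} = 0$ ($x{\left(L,w \right)} = 0^{2} = 0$)
$r = 8838$ ($r = \left(317 - 299\right) \left(461 + 30\right) = 18 \cdot 491 = 8838$)
$\sqrt{M{\left(x{\left(1,-7 \right)} \right)} + r} = \sqrt{-56 + 8838} = \sqrt{8782}$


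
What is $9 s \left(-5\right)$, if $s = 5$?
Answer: $-225$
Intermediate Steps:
$9 s \left(-5\right) = 9 \cdot 5 \left(-5\right) = 45 \left(-5\right) = -225$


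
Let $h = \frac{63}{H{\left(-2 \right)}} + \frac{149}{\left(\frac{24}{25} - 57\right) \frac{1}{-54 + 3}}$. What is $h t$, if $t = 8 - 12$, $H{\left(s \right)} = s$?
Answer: $- \frac{194458}{467} \approx -416.4$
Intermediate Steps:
$t = -4$ ($t = 8 - 12 = -4$)
$h = \frac{97229}{934}$ ($h = \frac{63}{-2} + \frac{149}{\left(\frac{24}{25} - 57\right) \frac{1}{-54 + 3}} = 63 \left(- \frac{1}{2}\right) + \frac{149}{\left(24 \cdot \frac{1}{25} - 57\right) \frac{1}{-51}} = - \frac{63}{2} + \frac{149}{\left(\frac{24}{25} - 57\right) \left(- \frac{1}{51}\right)} = - \frac{63}{2} + \frac{149}{\left(- \frac{1401}{25}\right) \left(- \frac{1}{51}\right)} = - \frac{63}{2} + \frac{149}{\frac{467}{425}} = - \frac{63}{2} + 149 \cdot \frac{425}{467} = - \frac{63}{2} + \frac{63325}{467} = \frac{97229}{934} \approx 104.1$)
$h t = \frac{97229}{934} \left(-4\right) = - \frac{194458}{467}$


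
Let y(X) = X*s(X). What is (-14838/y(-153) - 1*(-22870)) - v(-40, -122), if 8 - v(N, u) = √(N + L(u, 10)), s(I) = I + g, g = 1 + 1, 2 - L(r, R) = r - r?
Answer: 176055316/7701 + I*√38 ≈ 22861.0 + 6.1644*I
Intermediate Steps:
L(r, R) = 2 (L(r, R) = 2 - (r - r) = 2 - 1*0 = 2 + 0 = 2)
g = 2
s(I) = 2 + I (s(I) = I + 2 = 2 + I)
v(N, u) = 8 - √(2 + N) (v(N, u) = 8 - √(N + 2) = 8 - √(2 + N))
y(X) = X*(2 + X)
(-14838/y(-153) - 1*(-22870)) - v(-40, -122) = (-14838*(-1/(153*(2 - 153))) - 1*(-22870)) - (8 - √(2 - 40)) = (-14838/((-153*(-151))) + 22870) - (8 - √(-38)) = (-14838/23103 + 22870) - (8 - I*√38) = (-14838*1/23103 + 22870) - (8 - I*√38) = (-4946/7701 + 22870) + (-8 + I*√38) = 176116924/7701 + (-8 + I*√38) = 176055316/7701 + I*√38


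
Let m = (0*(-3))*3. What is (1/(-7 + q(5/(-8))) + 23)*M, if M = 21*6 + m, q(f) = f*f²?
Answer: 10684170/3709 ≈ 2880.6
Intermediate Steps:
q(f) = f³
m = 0 (m = 0*3 = 0)
M = 126 (M = 21*6 + 0 = 126 + 0 = 126)
(1/(-7 + q(5/(-8))) + 23)*M = (1/(-7 + (5/(-8))³) + 23)*126 = (1/(-7 + (5*(-⅛))³) + 23)*126 = (1/(-7 + (-5/8)³) + 23)*126 = (1/(-7 - 125/512) + 23)*126 = (1/(-3709/512) + 23)*126 = (-512/3709 + 23)*126 = (84795/3709)*126 = 10684170/3709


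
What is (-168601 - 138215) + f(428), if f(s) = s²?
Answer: -123632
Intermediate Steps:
(-168601 - 138215) + f(428) = (-168601 - 138215) + 428² = -306816 + 183184 = -123632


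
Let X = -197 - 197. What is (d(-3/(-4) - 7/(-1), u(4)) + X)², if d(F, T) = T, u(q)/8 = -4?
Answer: 181476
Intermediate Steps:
u(q) = -32 (u(q) = 8*(-4) = -32)
X = -394
(d(-3/(-4) - 7/(-1), u(4)) + X)² = (-32 - 394)² = (-426)² = 181476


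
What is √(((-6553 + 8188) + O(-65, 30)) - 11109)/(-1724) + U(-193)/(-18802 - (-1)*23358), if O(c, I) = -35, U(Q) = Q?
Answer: -193/4556 - I*√9509/1724 ≈ -0.042362 - 0.056563*I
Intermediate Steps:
√(((-6553 + 8188) + O(-65, 30)) - 11109)/(-1724) + U(-193)/(-18802 - (-1)*23358) = √(((-6553 + 8188) - 35) - 11109)/(-1724) - 193/(-18802 - (-1)*23358) = √((1635 - 35) - 11109)*(-1/1724) - 193/(-18802 - 1*(-23358)) = √(1600 - 11109)*(-1/1724) - 193/(-18802 + 23358) = √(-9509)*(-1/1724) - 193/4556 = (I*√9509)*(-1/1724) - 193*1/4556 = -I*√9509/1724 - 193/4556 = -193/4556 - I*√9509/1724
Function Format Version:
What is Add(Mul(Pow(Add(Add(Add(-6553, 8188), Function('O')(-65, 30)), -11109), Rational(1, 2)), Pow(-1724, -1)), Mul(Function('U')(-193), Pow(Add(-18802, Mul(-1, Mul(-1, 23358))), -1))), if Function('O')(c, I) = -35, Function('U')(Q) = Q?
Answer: Add(Rational(-193, 4556), Mul(Rational(-1, 1724), I, Pow(9509, Rational(1, 2)))) ≈ Add(-0.042362, Mul(-0.056563, I))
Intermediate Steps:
Add(Mul(Pow(Add(Add(Add(-6553, 8188), Function('O')(-65, 30)), -11109), Rational(1, 2)), Pow(-1724, -1)), Mul(Function('U')(-193), Pow(Add(-18802, Mul(-1, Mul(-1, 23358))), -1))) = Add(Mul(Pow(Add(Add(Add(-6553, 8188), -35), -11109), Rational(1, 2)), Pow(-1724, -1)), Mul(-193, Pow(Add(-18802, Mul(-1, Mul(-1, 23358))), -1))) = Add(Mul(Pow(Add(Add(1635, -35), -11109), Rational(1, 2)), Rational(-1, 1724)), Mul(-193, Pow(Add(-18802, Mul(-1, -23358)), -1))) = Add(Mul(Pow(Add(1600, -11109), Rational(1, 2)), Rational(-1, 1724)), Mul(-193, Pow(Add(-18802, 23358), -1))) = Add(Mul(Pow(-9509, Rational(1, 2)), Rational(-1, 1724)), Mul(-193, Pow(4556, -1))) = Add(Mul(Mul(I, Pow(9509, Rational(1, 2))), Rational(-1, 1724)), Mul(-193, Rational(1, 4556))) = Add(Mul(Rational(-1, 1724), I, Pow(9509, Rational(1, 2))), Rational(-193, 4556)) = Add(Rational(-193, 4556), Mul(Rational(-1, 1724), I, Pow(9509, Rational(1, 2))))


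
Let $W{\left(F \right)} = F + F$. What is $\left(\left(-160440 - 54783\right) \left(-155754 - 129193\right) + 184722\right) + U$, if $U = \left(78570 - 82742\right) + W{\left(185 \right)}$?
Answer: $61327329101$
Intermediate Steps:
$W{\left(F \right)} = 2 F$
$U = -3802$ ($U = \left(78570 - 82742\right) + 2 \cdot 185 = -4172 + 370 = -3802$)
$\left(\left(-160440 - 54783\right) \left(-155754 - 129193\right) + 184722\right) + U = \left(\left(-160440 - 54783\right) \left(-155754 - 129193\right) + 184722\right) - 3802 = \left(\left(-215223\right) \left(-284947\right) + 184722\right) - 3802 = \left(61327148181 + 184722\right) - 3802 = 61327332903 - 3802 = 61327329101$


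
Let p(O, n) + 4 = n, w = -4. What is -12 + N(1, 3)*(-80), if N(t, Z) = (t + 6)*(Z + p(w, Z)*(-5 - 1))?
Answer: -5052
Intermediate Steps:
p(O, n) = -4 + n
N(t, Z) = (6 + t)*(24 - 5*Z) (N(t, Z) = (t + 6)*(Z + (-4 + Z)*(-5 - 1)) = (6 + t)*(Z + (-4 + Z)*(-6)) = (6 + t)*(Z + (24 - 6*Z)) = (6 + t)*(24 - 5*Z))
-12 + N(1, 3)*(-80) = -12 + (144 - 30*3 + 24*1 - 5*3*1)*(-80) = -12 + (144 - 90 + 24 - 15)*(-80) = -12 + 63*(-80) = -12 - 5040 = -5052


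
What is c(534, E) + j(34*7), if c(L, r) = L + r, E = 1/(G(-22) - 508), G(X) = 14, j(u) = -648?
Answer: -56317/494 ≈ -114.00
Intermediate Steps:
E = -1/494 (E = 1/(14 - 508) = 1/(-494) = -1/494 ≈ -0.0020243)
c(534, E) + j(34*7) = (534 - 1/494) - 648 = 263795/494 - 648 = -56317/494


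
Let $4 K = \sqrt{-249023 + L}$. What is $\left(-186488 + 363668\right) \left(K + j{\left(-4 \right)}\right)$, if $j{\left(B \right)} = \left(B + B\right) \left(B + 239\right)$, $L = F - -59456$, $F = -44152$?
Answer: $-333098400 + 44295 i \sqrt{233719} \approx -3.331 \cdot 10^{8} + 2.1414 \cdot 10^{7} i$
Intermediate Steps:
$L = 15304$ ($L = -44152 - -59456 = -44152 + 59456 = 15304$)
$K = \frac{i \sqrt{233719}}{4}$ ($K = \frac{\sqrt{-249023 + 15304}}{4} = \frac{\sqrt{-233719}}{4} = \frac{i \sqrt{233719}}{4} \approx 120.86 i$)
$j{\left(B \right)} = 2 B \left(239 + B\right)$
$\left(-186488 + 363668\right) \left(K + j{\left(-4 \right)}\right) = \left(-186488 + 363668\right) \left(\frac{i \sqrt{233719}}{4} + 2 \left(-4\right) \left(239 - 4\right)\right) = 177180 \left(\frac{i \sqrt{233719}}{4} + 2 \left(-4\right) 235\right) = 177180 \left(\frac{i \sqrt{233719}}{4} - 1880\right) = 177180 \left(-1880 + \frac{i \sqrt{233719}}{4}\right) = -333098400 + 44295 i \sqrt{233719}$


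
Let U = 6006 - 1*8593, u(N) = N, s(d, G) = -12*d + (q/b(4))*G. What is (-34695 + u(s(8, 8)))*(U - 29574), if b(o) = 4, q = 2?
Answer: 1118784707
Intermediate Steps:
s(d, G) = G/2 - 12*d (s(d, G) = -12*d + (2/4)*G = -12*d + (2*(¼))*G = -12*d + G/2 = G/2 - 12*d)
U = -2587 (U = 6006 - 8593 = -2587)
(-34695 + u(s(8, 8)))*(U - 29574) = (-34695 + ((½)*8 - 12*8))*(-2587 - 29574) = (-34695 + (4 - 96))*(-32161) = (-34695 - 92)*(-32161) = -34787*(-32161) = 1118784707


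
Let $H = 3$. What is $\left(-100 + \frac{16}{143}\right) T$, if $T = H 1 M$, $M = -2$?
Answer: $\frac{85704}{143} \approx 599.33$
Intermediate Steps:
$T = -6$ ($T = 3 \cdot 1 \left(-2\right) = 3 \left(-2\right) = -6$)
$\left(-100 + \frac{16}{143}\right) T = \left(-100 + \frac{16}{143}\right) \left(-6\right) = \left(- \frac{14284}{143}\right) \left(-6\right) = \frac{85704}{143}$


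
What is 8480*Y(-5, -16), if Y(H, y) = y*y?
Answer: 2170880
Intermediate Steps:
Y(H, y) = y**2
8480*Y(-5, -16) = 8480*(-16)**2 = 8480*256 = 2170880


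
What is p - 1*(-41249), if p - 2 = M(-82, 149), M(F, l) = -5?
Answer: 41246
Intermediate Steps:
p = -3 (p = 2 - 5 = -3)
p - 1*(-41249) = -3 - 1*(-41249) = -3 + 41249 = 41246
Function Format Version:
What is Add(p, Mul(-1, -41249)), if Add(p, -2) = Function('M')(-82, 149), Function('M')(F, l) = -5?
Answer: 41246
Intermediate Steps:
p = -3 (p = Add(2, -5) = -3)
Add(p, Mul(-1, -41249)) = Add(-3, Mul(-1, -41249)) = Add(-3, 41249) = 41246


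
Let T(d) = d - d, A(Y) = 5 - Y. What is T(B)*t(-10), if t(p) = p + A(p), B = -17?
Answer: 0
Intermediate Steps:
t(p) = 5 (t(p) = p + (5 - p) = 5)
T(d) = 0
T(B)*t(-10) = 0*5 = 0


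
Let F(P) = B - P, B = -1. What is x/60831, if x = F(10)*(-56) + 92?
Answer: 236/20277 ≈ 0.011639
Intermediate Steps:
F(P) = -1 - P
x = 708 (x = (-1 - 1*10)*(-56) + 92 = (-1 - 10)*(-56) + 92 = -11*(-56) + 92 = 616 + 92 = 708)
x/60831 = 708/60831 = 708*(1/60831) = 236/20277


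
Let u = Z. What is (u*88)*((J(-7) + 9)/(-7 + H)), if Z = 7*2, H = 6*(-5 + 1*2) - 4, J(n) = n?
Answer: -2464/29 ≈ -84.966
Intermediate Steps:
H = -22 (H = 6*(-5 + 2) - 4 = 6*(-3) - 4 = -18 - 4 = -22)
Z = 14
u = 14
(u*88)*((J(-7) + 9)/(-7 + H)) = (14*88)*((-7 + 9)/(-7 - 22)) = 1232*(2/(-29)) = 1232*(2*(-1/29)) = 1232*(-2/29) = -2464/29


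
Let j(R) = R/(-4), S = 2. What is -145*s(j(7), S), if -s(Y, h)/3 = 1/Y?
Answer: -1740/7 ≈ -248.57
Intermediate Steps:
j(R) = -R/4 (j(R) = R*(-1/4) = -R/4)
s(Y, h) = -3/Y
-145*s(j(7), S) = -(-435)/((-1/4*7)) = -(-435)/(-7/4) = -(-435)*(-4)/7 = -145*12/7 = -1740/7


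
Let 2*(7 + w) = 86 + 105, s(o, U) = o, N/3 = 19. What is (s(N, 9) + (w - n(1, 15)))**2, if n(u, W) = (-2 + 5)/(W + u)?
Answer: 5405625/256 ≈ 21116.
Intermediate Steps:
N = 57 (N = 3*19 = 57)
n(u, W) = 3/(W + u)
w = 177/2 (w = -7 + (86 + 105)/2 = -7 + (1/2)*191 = -7 + 191/2 = 177/2 ≈ 88.500)
(s(N, 9) + (w - n(1, 15)))**2 = (57 + (177/2 - 3/(15 + 1)))**2 = (57 + (177/2 - 3/16))**2 = (57 + 1413/16)**2 = (2325/16)**2 = 5405625/256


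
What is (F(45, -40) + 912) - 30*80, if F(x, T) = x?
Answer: -1443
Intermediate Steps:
(F(45, -40) + 912) - 30*80 = (45 + 912) - 30*80 = 957 - 2400 = -1443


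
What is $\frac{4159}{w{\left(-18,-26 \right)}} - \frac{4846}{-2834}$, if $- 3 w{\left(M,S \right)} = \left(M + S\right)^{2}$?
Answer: $- \frac{12988981}{2743312} \approx -4.7348$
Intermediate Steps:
$w{\left(M,S \right)} = - \frac{\left(M + S\right)^{2}}{3}$
$\frac{4159}{w{\left(-18,-26 \right)}} - \frac{4846}{-2834} = \frac{4159}{\left(- \frac{1}{3}\right) \left(-18 - 26\right)^{2}} - \frac{4846}{-2834} = \frac{4159}{\left(- \frac{1}{3}\right) \left(-44\right)^{2}} - - \frac{2423}{1417} = \frac{4159}{\left(- \frac{1}{3}\right) 1936} + \frac{2423}{1417} = \frac{4159}{- \frac{1936}{3}} + \frac{2423}{1417} = 4159 \left(- \frac{3}{1936}\right) + \frac{2423}{1417} = - \frac{12477}{1936} + \frac{2423}{1417} = - \frac{12988981}{2743312}$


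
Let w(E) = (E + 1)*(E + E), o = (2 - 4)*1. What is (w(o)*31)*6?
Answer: 744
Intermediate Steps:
o = -2 (o = -2*1 = -2)
w(E) = 2*E*(1 + E) (w(E) = (1 + E)*(2*E) = 2*E*(1 + E))
(w(o)*31)*6 = ((2*(-2)*(1 - 2))*31)*6 = ((2*(-2)*(-1))*31)*6 = (4*31)*6 = 124*6 = 744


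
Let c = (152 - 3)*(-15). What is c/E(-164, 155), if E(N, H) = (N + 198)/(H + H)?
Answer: -346425/17 ≈ -20378.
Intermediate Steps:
E(N, H) = (198 + N)/(2*H) (E(N, H) = (198 + N)/((2*H)) = (198 + N)*(1/(2*H)) = (198 + N)/(2*H))
c = -2235 (c = 149*(-15) = -2235)
c/E(-164, 155) = -2235*310/(198 - 164) = -2235/((1/2)*(1/155)*34) = -2235/17/155 = -2235*155/17 = -346425/17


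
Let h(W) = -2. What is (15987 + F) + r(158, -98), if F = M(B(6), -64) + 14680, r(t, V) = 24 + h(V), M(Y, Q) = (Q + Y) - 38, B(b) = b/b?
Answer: 30588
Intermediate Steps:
B(b) = 1
M(Y, Q) = -38 + Q + Y
r(t, V) = 22 (r(t, V) = 24 - 2 = 22)
F = 14579 (F = (-38 - 64 + 1) + 14680 = -101 + 14680 = 14579)
(15987 + F) + r(158, -98) = (15987 + 14579) + 22 = 30566 + 22 = 30588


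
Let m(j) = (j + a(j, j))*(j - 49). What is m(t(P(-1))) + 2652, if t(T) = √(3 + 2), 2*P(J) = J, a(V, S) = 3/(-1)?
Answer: 2804 - 52*√5 ≈ 2687.7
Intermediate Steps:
a(V, S) = -3 (a(V, S) = 3*(-1) = -3)
P(J) = J/2
t(T) = √5
m(j) = (-49 + j)*(-3 + j) (m(j) = (j - 3)*(j - 49) = (-3 + j)*(-49 + j) = (-49 + j)*(-3 + j))
m(t(P(-1))) + 2652 = (147 + (√5)² - 52*√5) + 2652 = (147 + 5 - 52*√5) + 2652 = (152 - 52*√5) + 2652 = 2804 - 52*√5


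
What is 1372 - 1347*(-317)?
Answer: 428371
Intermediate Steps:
1372 - 1347*(-317) = 1372 + 426999 = 428371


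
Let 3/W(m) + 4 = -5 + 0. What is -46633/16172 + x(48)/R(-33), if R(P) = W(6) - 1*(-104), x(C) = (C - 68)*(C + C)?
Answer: -346153/16172 ≈ -21.404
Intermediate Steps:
x(C) = 2*C*(-68 + C) (x(C) = (-68 + C)*(2*C) = 2*C*(-68 + C))
W(m) = -⅓ (W(m) = 3/(-4 + (-5 + 0)) = 3/(-4 - 5) = 3/(-9) = 3*(-⅑) = -⅓)
R(P) = 311/3 (R(P) = -⅓ - 1*(-104) = -⅓ + 104 = 311/3)
-46633/16172 + x(48)/R(-33) = -46633/16172 + (2*48*(-68 + 48))/(311/3) = -46633*1/16172 + (2*48*(-20))*(3/311) = -46633/16172 - 1920*3/311 = -46633/16172 - 5760/311 = -346153/16172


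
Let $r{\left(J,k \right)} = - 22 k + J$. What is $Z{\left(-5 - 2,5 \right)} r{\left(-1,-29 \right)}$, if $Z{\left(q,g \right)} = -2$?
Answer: $-1274$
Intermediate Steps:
$r{\left(J,k \right)} = J - 22 k$
$Z{\left(-5 - 2,5 \right)} r{\left(-1,-29 \right)} = - 2 \left(-1 - -638\right) = - 2 \left(-1 + 638\right) = \left(-2\right) 637 = -1274$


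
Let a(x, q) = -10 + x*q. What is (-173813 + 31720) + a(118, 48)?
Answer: -136439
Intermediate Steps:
a(x, q) = -10 + q*x
(-173813 + 31720) + a(118, 48) = (-173813 + 31720) + (-10 + 48*118) = -142093 + (-10 + 5664) = -142093 + 5654 = -136439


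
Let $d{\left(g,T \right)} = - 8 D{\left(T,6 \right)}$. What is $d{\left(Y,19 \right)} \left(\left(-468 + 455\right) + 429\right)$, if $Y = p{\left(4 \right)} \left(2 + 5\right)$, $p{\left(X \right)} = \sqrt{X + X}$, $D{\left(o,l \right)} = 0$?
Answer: $0$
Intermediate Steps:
$p{\left(X \right)} = \sqrt{2} \sqrt{X}$ ($p{\left(X \right)} = \sqrt{2 X} = \sqrt{2} \sqrt{X}$)
$Y = 14 \sqrt{2}$ ($Y = \sqrt{2} \sqrt{4} \left(2 + 5\right) = \sqrt{2} \cdot 2 \cdot 7 = 2 \sqrt{2} \cdot 7 = 14 \sqrt{2} \approx 19.799$)
$d{\left(g,T \right)} = 0$ ($d{\left(g,T \right)} = \left(-8\right) 0 = 0$)
$d{\left(Y,19 \right)} \left(\left(-468 + 455\right) + 429\right) = 0 \left(\left(-468 + 455\right) + 429\right) = 0 \left(-13 + 429\right) = 0 \cdot 416 = 0$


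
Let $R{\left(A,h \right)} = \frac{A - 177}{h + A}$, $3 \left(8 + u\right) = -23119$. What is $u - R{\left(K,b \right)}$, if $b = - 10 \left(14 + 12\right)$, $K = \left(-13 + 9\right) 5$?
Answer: $- \frac{6480631}{840} \approx -7715.0$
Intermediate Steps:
$u = - \frac{23143}{3}$ ($u = -8 + \frac{1}{3} \left(-23119\right) = -8 - \frac{23119}{3} = - \frac{23143}{3} \approx -7714.3$)
$K = -20$ ($K = \left(-4\right) 5 = -20$)
$b = -260$ ($b = \left(-10\right) 26 = -260$)
$R{\left(A,h \right)} = \frac{-177 + A}{A + h}$
$u - R{\left(K,b \right)} = - \frac{23143}{3} - \frac{-177 - 20}{-20 - 260} = - \frac{23143}{3} - \frac{1}{-280} \left(-197\right) = - \frac{23143}{3} - \left(- \frac{1}{280}\right) \left(-197\right) = - \frac{23143}{3} - \frac{197}{280} = - \frac{6480631}{840}$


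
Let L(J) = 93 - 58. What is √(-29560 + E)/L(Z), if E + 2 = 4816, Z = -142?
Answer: I*√24746/35 ≈ 4.4945*I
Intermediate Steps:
E = 4814 (E = -2 + 4816 = 4814)
L(J) = 35
√(-29560 + E)/L(Z) = √(-29560 + 4814)/35 = √(-24746)*(1/35) = (I*√24746)*(1/35) = I*√24746/35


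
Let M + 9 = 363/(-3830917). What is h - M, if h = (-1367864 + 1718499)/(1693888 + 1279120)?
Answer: 103848454779223/11389346888336 ≈ 9.1180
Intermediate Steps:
M = -34478616/3830917 (M = -9 + 363/(-3830917) = -9 + 363*(-1/3830917) = -9 - 363/3830917 = -34478616/3830917 ≈ -9.0001)
h = 350635/2973008 ≈ 0.11794
h - M = 350635/2973008 - 1*(-34478616/3830917) = 350635/2973008 + 34478616/3830917 = 103848454779223/11389346888336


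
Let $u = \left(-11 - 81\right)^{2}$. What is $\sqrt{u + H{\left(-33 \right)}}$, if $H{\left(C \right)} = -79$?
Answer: $\sqrt{8385} \approx 91.57$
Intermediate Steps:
$u = 8464$ ($u = \left(-92\right)^{2} = 8464$)
$\sqrt{u + H{\left(-33 \right)}} = \sqrt{8464 - 79} = \sqrt{8385}$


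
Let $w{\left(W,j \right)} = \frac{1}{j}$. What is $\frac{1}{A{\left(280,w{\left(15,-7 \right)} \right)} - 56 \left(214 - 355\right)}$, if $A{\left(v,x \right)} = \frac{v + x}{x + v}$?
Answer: $\frac{1}{7897} \approx 0.00012663$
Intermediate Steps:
$A{\left(v,x \right)} = 1$ ($A{\left(v,x \right)} = \frac{v + x}{v + x} = 1$)
$\frac{1}{A{\left(280,w{\left(15,-7 \right)} \right)} - 56 \left(214 - 355\right)} = \frac{1}{1 - 56 \left(214 - 355\right)} = \frac{1}{1 - -7896} = \frac{1}{1 + 7896} = \frac{1}{7897}$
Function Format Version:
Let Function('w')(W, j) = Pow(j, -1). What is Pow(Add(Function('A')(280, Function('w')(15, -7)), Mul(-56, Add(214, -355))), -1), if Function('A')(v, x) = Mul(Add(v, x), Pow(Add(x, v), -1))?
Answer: Rational(1, 7897) ≈ 0.00012663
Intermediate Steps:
Function('A')(v, x) = 1 (Function('A')(v, x) = Mul(Add(v, x), Pow(Add(v, x), -1)) = 1)
Pow(Add(Function('A')(280, Function('w')(15, -7)), Mul(-56, Add(214, -355))), -1) = Pow(Add(1, Mul(-56, Add(214, -355))), -1) = Pow(Add(1, Mul(-56, -141)), -1) = Pow(Add(1, 7896), -1) = Pow(7897, -1) = Rational(1, 7897)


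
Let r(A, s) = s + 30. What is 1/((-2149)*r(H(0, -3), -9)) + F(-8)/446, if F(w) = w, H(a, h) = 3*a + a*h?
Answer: -180739/10063767 ≈ -0.017959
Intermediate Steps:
r(A, s) = 30 + s
1/((-2149)*r(H(0, -3), -9)) + F(-8)/446 = 1/((-2149)*(30 - 9)) - 8/446 = -1/2149/21 - 8*1/446 = -1/2149*1/21 - 4/223 = -1/45129 - 4/223 = -180739/10063767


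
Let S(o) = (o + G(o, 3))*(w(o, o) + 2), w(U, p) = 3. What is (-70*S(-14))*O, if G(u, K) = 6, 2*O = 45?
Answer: 63000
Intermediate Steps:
O = 45/2 (O = (½)*45 = 45/2 ≈ 22.500)
S(o) = 30 + 5*o (S(o) = (o + 6)*(3 + 2) = (6 + o)*5 = 30 + 5*o)
(-70*S(-14))*O = -70*(30 + 5*(-14))*(45/2) = -70*(30 - 70)*(45/2) = -70*(-40)*(45/2) = 2800*(45/2) = 63000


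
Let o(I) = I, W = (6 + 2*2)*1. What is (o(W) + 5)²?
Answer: 225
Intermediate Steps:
W = 10 (W = (6 + 4)*1 = 10*1 = 10)
(o(W) + 5)² = (10 + 5)² = 15² = 225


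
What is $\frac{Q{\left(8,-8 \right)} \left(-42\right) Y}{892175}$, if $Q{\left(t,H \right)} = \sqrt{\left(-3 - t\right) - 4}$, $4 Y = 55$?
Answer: $- \frac{231 i \sqrt{15}}{356870} \approx - 0.002507 i$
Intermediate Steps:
$Y = \frac{55}{4}$ ($Y = \frac{1}{4} \cdot 55 = \frac{55}{4} \approx 13.75$)
$Q{\left(t,H \right)} = \sqrt{-7 - t}$
$\frac{Q{\left(8,-8 \right)} \left(-42\right) Y}{892175} = \frac{\sqrt{-7 - 8} \left(-42\right) \frac{55}{4}}{892175} = \sqrt{-7 - 8} \left(-42\right) \frac{55}{4} \cdot \frac{1}{892175} = \sqrt{-15} \left(-42\right) \frac{55}{4} \cdot \frac{1}{892175} = i \sqrt{15} \left(-42\right) \frac{55}{4} \cdot \frac{1}{892175} = - 42 i \sqrt{15} \cdot \frac{55}{4} \cdot \frac{1}{892175} = - \frac{1155 i \sqrt{15}}{2} \cdot \frac{1}{892175} = - \frac{231 i \sqrt{15}}{356870}$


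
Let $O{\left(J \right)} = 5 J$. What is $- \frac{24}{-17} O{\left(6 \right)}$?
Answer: $\frac{720}{17} \approx 42.353$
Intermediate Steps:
$- \frac{24}{-17} O{\left(6 \right)} = - \frac{24}{-17} \cdot 5 \cdot 6 = \left(-24\right) \left(- \frac{1}{17}\right) 30 = \frac{24}{17} \cdot 30 = \frac{720}{17}$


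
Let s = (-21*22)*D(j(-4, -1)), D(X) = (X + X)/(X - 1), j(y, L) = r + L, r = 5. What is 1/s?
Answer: -1/1232 ≈ -0.00081169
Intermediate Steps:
j(y, L) = 5 + L
D(X) = 2*X/(-1 + X) (D(X) = (2*X)/(-1 + X) = 2*X/(-1 + X))
s = -1232 (s = (-21*22)*(2*(5 - 1)/(-1 + (5 - 1))) = -924*4/(-1 + 4) = -924*4/3 = -462*8/3 = -1232)
1/s = 1/(-1232) = -1/1232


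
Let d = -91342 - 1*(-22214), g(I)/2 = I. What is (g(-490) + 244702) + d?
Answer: 174594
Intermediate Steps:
g(I) = 2*I
d = -69128 (d = -91342 + 22214 = -69128)
(g(-490) + 244702) + d = (2*(-490) + 244702) - 69128 = (-980 + 244702) - 69128 = 243722 - 69128 = 174594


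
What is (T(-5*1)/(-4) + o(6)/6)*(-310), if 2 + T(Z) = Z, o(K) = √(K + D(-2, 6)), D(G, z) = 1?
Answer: -1085/2 - 155*√7/3 ≈ -679.20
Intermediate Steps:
o(K) = √(1 + K) (o(K) = √(K + 1) = √(1 + K))
T(Z) = -2 + Z
(T(-5*1)/(-4) + o(6)/6)*(-310) = ((-2 - 5*1)/(-4) + √(1 + 6)/6)*(-310) = ((-2 - 5)*(-¼) + √7*(⅙))*(-310) = (-7*(-¼) + √7/6)*(-310) = (7/4 + √7/6)*(-310) = -1085/2 - 155*√7/3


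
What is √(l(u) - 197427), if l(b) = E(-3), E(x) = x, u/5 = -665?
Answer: I*√197430 ≈ 444.33*I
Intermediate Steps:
u = -3325 (u = 5*(-665) = -3325)
l(b) = -3
√(l(u) - 197427) = √(-3 - 197427) = √(-197430) = I*√197430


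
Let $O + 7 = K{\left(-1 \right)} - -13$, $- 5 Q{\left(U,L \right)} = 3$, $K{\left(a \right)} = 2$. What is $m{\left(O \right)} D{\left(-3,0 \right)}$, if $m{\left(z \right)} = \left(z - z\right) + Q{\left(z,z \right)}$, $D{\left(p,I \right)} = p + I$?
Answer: $\frac{9}{5} \approx 1.8$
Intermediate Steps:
$Q{\left(U,L \right)} = - \frac{3}{5}$ ($Q{\left(U,L \right)} = \left(- \frac{1}{5}\right) 3 = - \frac{3}{5}$)
$O = 8$ ($O = -7 + \left(2 - -13\right) = -7 + \left(2 + 13\right) = -7 + 15 = 8$)
$D{\left(p,I \right)} = I + p$
$m{\left(z \right)} = - \frac{3}{5}$ ($m{\left(z \right)} = \left(z - z\right) - \frac{3}{5} = 0 - \frac{3}{5} = - \frac{3}{5}$)
$m{\left(O \right)} D{\left(-3,0 \right)} = - \frac{3 \left(0 - 3\right)}{5} = \left(- \frac{3}{5}\right) \left(-3\right) = \frac{9}{5}$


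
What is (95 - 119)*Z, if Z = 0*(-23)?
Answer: 0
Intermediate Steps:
Z = 0
(95 - 119)*Z = (95 - 119)*0 = -24*0 = 0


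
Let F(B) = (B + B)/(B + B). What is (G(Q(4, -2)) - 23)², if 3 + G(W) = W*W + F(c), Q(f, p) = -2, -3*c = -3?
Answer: 441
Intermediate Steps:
c = 1 (c = -⅓*(-3) = 1)
F(B) = 1 (F(B) = (2*B)/((2*B)) = (2*B)*(1/(2*B)) = 1)
G(W) = -2 + W² (G(W) = -3 + (W*W + 1) = -3 + (W² + 1) = -3 + (1 + W²) = -2 + W²)
(G(Q(4, -2)) - 23)² = ((-2 + (-2)²) - 23)² = ((-2 + 4) - 23)² = (2 - 23)² = (-21)² = 441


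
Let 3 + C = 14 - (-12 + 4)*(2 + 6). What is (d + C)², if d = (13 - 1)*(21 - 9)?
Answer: 47961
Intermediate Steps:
C = 75 (C = -3 + (14 - (-12 + 4)*(2 + 6)) = -3 + (14 - (-8)*8) = -3 + (14 - 1*(-64)) = -3 + (14 + 64) = -3 + 78 = 75)
d = 144 (d = 12*12 = 144)
(d + C)² = (144 + 75)² = 219² = 47961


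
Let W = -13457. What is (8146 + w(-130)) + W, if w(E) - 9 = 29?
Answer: -5273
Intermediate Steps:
w(E) = 38 (w(E) = 9 + 29 = 38)
(8146 + w(-130)) + W = (8146 + 38) - 13457 = 8184 - 13457 = -5273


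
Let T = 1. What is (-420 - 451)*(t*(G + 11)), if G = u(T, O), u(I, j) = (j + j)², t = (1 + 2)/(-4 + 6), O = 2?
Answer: -70551/2 ≈ -35276.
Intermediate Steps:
t = 3/2 ≈ 1.5000
u(I, j) = 4*j² (u(I, j) = (2*j)² = 4*j²)
G = 16 (G = 4*2² = 4*4 = 16)
(-420 - 451)*(t*(G + 11)) = (-420 - 451)*(3*(16 + 11)/2) = -2613*27/2 = -871*81/2 = -70551/2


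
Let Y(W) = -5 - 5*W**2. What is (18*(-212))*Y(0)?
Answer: 19080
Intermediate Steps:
Y(W) = -5 - 5*W**2
(18*(-212))*Y(0) = (18*(-212))*(-5 - 5*0**2) = -3816*(-5 - 5*0) = -3816*(-5 + 0) = -3816*(-5) = 19080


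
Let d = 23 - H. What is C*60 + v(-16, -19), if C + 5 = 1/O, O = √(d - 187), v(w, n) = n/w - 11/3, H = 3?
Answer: -14519/48 - 60*I*√167/167 ≈ -302.48 - 4.6429*I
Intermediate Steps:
d = 20 (d = 23 - 1*3 = 23 - 3 = 20)
v(w, n) = -11/3 + n/w (v(w, n) = n/w - 11*⅓ = n/w - 11/3 = -11/3 + n/w)
O = I*√167 (O = √(20 - 187) = √(-167) = I*√167 ≈ 12.923*I)
C = -5 - I*√167/167 (C = -5 + 1/(I*√167) = -5 - I*√167/167 ≈ -5.0 - 0.077382*I)
C*60 + v(-16, -19) = (-5 - I*√167/167)*60 + (-11/3 - 19/(-16)) = (-300 - 60*I*√167/167) + (-11/3 - 19*(-1/16)) = (-300 - 60*I*√167/167) + (-11/3 + 19/16) = (-300 - 60*I*√167/167) - 119/48 = -14519/48 - 60*I*√167/167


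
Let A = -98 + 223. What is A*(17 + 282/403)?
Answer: 891625/403 ≈ 2212.5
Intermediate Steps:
A = 125
A*(17 + 282/403) = 125*(17 + 282/403) = 125*(7133/403) = 891625/403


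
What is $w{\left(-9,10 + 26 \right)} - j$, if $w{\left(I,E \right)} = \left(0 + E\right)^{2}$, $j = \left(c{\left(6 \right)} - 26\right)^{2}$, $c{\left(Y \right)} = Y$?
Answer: $896$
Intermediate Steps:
$j = 400$ ($j = \left(6 - 26\right)^{2} = \left(-20\right)^{2} = 400$)
$w{\left(I,E \right)} = E^{2}$
$w{\left(-9,10 + 26 \right)} - j = \left(10 + 26\right)^{2} - 400 = 36^{2} - 400 = 1296 - 400 = 896$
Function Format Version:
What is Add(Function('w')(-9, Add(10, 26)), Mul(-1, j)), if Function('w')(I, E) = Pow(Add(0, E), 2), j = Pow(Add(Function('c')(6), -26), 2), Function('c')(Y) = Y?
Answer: 896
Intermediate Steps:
j = 400 (j = Pow(Add(6, -26), 2) = Pow(-20, 2) = 400)
Function('w')(I, E) = Pow(E, 2)
Add(Function('w')(-9, Add(10, 26)), Mul(-1, j)) = Add(Pow(Add(10, 26), 2), Mul(-1, 400)) = Add(Pow(36, 2), -400) = Add(1296, -400) = 896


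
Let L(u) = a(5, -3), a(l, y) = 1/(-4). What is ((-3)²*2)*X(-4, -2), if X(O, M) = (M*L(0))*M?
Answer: -18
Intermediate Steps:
a(l, y) = -¼
L(u) = -¼
X(O, M) = -M²/4 (X(O, M) = (M*(-¼))*M = (-M/4)*M = -M²/4)
((-3)²*2)*X(-4, -2) = ((-3)²*2)*(-¼*(-2)²) = (9*2)*(-¼*4) = 18*(-1) = -18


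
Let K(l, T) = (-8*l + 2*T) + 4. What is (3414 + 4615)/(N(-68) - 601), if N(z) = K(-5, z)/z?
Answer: -136493/10194 ≈ -13.390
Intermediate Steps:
K(l, T) = 4 - 8*l + 2*T
N(z) = (44 + 2*z)/z (N(z) = (4 - 8*(-5) + 2*z)/z = (4 + 40 + 2*z)/z = (44 + 2*z)/z)
(3414 + 4615)/(N(-68) - 601) = (3414 + 4615)/((2 + 44/(-68)) - 601) = 8029/((2 + 44*(-1/68)) - 601) = 8029/((2 - 11/17) - 601) = 8029/(23/17 - 601) = 8029/(-10194/17) = 8029*(-17/10194) = -136493/10194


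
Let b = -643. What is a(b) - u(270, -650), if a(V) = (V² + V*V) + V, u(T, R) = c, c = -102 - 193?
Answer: 826550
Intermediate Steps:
c = -295
u(T, R) = -295
a(V) = V + 2*V² (a(V) = (V² + V²) + V = 2*V² + V = V + 2*V²)
a(b) - u(270, -650) = -643*(1 + 2*(-643)) - 1*(-295) = -643*(1 - 1286) + 295 = -643*(-1285) + 295 = 826255 + 295 = 826550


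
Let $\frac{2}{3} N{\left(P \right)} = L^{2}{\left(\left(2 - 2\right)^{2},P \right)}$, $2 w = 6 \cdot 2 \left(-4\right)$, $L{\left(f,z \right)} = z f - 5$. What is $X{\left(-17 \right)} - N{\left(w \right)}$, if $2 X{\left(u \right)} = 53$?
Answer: $-11$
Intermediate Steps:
$X{\left(u \right)} = \frac{53}{2}$ ($X{\left(u \right)} = \frac{1}{2} \cdot 53 = \frac{53}{2}$)
$L{\left(f,z \right)} = -5 + f z$ ($L{\left(f,z \right)} = f z - 5 = -5 + f z$)
$w = -24$ ($w = \frac{6 \cdot 2 \left(-4\right)}{2} = \frac{12 \left(-4\right)}{2} = \frac{1}{2} \left(-48\right) = -24$)
$N{\left(P \right)} = \frac{75}{2}$ ($N{\left(P \right)} = \frac{3 \left(-5 + \left(2 - 2\right)^{2} P\right)^{2}}{2} = \frac{3 \left(-5 + 0^{2} P\right)^{2}}{2} = \frac{3 \left(-5 + 0 P\right)^{2}}{2} = \frac{3 \left(-5 + 0\right)^{2}}{2} = \frac{3 \left(-5\right)^{2}}{2} = \frac{3}{2} \cdot 25 = \frac{75}{2}$)
$X{\left(-17 \right)} - N{\left(w \right)} = \frac{53}{2} - \frac{75}{2} = -11$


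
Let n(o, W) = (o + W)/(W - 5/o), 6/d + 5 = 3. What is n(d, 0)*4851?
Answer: -43659/5 ≈ -8731.8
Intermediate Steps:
d = -3 (d = 6/(-5 + 3) = 6/(-2) = 6*(-½) = -3)
n(o, W) = (W + o)/(W - 5/o)
n(d, 0)*4851 = -3*(0 - 3)/(-5 + 0*(-3))*4851 = -3*(-3)/(-5 + 0)*4851 = -3*(-3)/(-5)*4851 = -3*(-⅕)*(-3)*4851 = -9/5*4851 = -43659/5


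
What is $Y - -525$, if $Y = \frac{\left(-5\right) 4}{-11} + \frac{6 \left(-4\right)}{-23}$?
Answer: $\frac{133549}{253} \approx 527.86$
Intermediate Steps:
$Y = \frac{724}{253}$ ($Y = \left(-20\right) \left(- \frac{1}{11}\right) - - \frac{24}{23} = \frac{20}{11} + \frac{24}{23} = \frac{724}{253} \approx 2.8617$)
$Y - -525 = \frac{724}{253} - -525 = \frac{724}{253} + 525 = \frac{133549}{253}$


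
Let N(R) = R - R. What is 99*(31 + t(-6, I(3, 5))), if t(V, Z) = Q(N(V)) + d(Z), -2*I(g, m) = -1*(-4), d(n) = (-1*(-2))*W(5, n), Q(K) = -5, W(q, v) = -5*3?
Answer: -396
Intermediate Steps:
N(R) = 0
W(q, v) = -15
d(n) = -30 (d(n) = -1*(-2)*(-15) = 2*(-15) = -30)
I(g, m) = -2 (I(g, m) = -(-1)*(-4)/2 = -1/2*4 = -2)
t(V, Z) = -35 (t(V, Z) = -5 - 30 = -35)
99*(31 + t(-6, I(3, 5))) = 99*(31 - 35) = 99*(-4) = -396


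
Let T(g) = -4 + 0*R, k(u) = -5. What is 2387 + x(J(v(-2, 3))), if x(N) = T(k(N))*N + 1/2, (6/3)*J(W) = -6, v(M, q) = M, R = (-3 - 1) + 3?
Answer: 4799/2 ≈ 2399.5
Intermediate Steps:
R = -1 (R = -4 + 3 = -1)
T(g) = -4 (T(g) = -4 + 0*(-1) = -4 + 0 = -4)
J(W) = -3 (J(W) = (1/2)*(-6) = -3)
x(N) = 1/2 - 4*N (x(N) = -4*N + 1/2 = 1/2 - 4*N)
2387 + x(J(v(-2, 3))) = 2387 + (1/2 - 4*(-3)) = 2387 + (1/2 + 12) = 2387 + 25/2 = 4799/2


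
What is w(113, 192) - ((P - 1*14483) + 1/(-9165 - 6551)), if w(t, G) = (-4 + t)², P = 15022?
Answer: 178250873/15716 ≈ 11342.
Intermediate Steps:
w(113, 192) - ((P - 1*14483) + 1/(-9165 - 6551)) = (-4 + 113)² - ((15022 - 1*14483) + 1/(-9165 - 6551)) = 109² - ((15022 - 14483) + 1/(-15716)) = 11881 - (539 - 1/15716) = 11881 - 1*8470923/15716 = 11881 - 8470923/15716 = 178250873/15716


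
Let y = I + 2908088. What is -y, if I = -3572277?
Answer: 664189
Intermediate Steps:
y = -664189 (y = -3572277 + 2908088 = -664189)
-y = -1*(-664189) = 664189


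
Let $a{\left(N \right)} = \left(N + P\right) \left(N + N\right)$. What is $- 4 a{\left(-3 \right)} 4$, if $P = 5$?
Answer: $192$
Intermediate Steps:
$a{\left(N \right)} = 2 N \left(5 + N\right)$ ($a{\left(N \right)} = \left(N + 5\right) \left(N + N\right) = \left(5 + N\right) 2 N = 2 N \left(5 + N\right)$)
$- 4 a{\left(-3 \right)} 4 = - 4 \cdot 2 \left(-3\right) \left(5 - 3\right) 4 = - 4 \cdot 2 \left(-3\right) 2 \cdot 4 = \left(-4\right) \left(-12\right) 4 = 48 \cdot 4 = 192$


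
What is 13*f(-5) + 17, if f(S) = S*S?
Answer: 342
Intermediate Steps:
f(S) = S²
13*f(-5) + 17 = 13*(-5)² + 17 = 13*25 + 17 = 325 + 17 = 342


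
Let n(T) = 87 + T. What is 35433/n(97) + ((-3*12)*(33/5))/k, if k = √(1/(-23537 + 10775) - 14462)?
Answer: 35433/184 + 3564*I*√261711815810/922820225 ≈ 192.57 + 1.9758*I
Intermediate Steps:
k = I*√261711815810/4254 (k = √(1/(-12762) - 14462) = √(-1/12762 - 14462) = √(-184564045/12762) = I*√261711815810/4254 ≈ 120.26*I)
35433/n(97) + ((-3*12)*(33/5))/k = 35433/(87 + 97) + ((-3*12)*(33/5))/((I*√261711815810/4254)) = 35433/184 + (-1188/5)*(-3*I*√261711815810/184564045) = 35433*(1/184) + (-36*33/5)*(-3*I*√261711815810/184564045) = 35433/184 - (-3564)*I*√261711815810/922820225 = 35433/184 + 3564*I*√261711815810/922820225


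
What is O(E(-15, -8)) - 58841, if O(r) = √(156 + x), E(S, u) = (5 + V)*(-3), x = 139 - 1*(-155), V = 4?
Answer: -58841 + 15*√2 ≈ -58820.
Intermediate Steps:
x = 294 (x = 139 + 155 = 294)
E(S, u) = -27 (E(S, u) = (5 + 4)*(-3) = 9*(-3) = -27)
O(r) = 15*√2 (O(r) = √(156 + 294) = √450 = 15*√2)
O(E(-15, -8)) - 58841 = 15*√2 - 58841 = -58841 + 15*√2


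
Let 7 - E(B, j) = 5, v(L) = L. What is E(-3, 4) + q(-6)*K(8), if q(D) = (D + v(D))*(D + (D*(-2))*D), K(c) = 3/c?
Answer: 353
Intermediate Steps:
E(B, j) = 2 (E(B, j) = 7 - 1*5 = 7 - 5 = 2)
q(D) = 2*D*(D - 2*D²) (q(D) = (D + D)*(D + (D*(-2))*D) = (2*D)*(D + (-2*D)*D) = (2*D)*(D - 2*D²) = 2*D*(D - 2*D²))
E(-3, 4) + q(-6)*K(8) = 2 + ((-6)²*(2 - 4*(-6)))*(3/8) = 2 + (36*(2 + 24))*(3*(⅛)) = 2 + (36*26)*(3/8) = 2 + 936*(3/8) = 2 + 351 = 353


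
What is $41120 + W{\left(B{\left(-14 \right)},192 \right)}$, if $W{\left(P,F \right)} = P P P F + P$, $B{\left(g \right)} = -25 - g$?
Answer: $-214443$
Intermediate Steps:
$W{\left(P,F \right)} = P + F P^{3}$ ($W{\left(P,F \right)} = P^{2} P F + P = P^{3} F + P = F P^{3} + P = P + F P^{3}$)
$41120 + W{\left(B{\left(-14 \right)},192 \right)} = 41120 + \left(\left(-25 - -14\right) + 192 \left(-25 - -14\right)^{3}\right) = 41120 + \left(\left(-25 + 14\right) + 192 \left(-25 + 14\right)^{3}\right) = 41120 + \left(-11 + 192 \left(-11\right)^{3}\right) = 41120 + \left(-11 + 192 \left(-1331\right)\right) = 41120 - 255563 = -214443$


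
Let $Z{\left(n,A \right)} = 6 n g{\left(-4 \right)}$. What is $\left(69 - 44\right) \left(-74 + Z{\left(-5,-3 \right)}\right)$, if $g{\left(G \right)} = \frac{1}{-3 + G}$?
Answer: $- \frac{12200}{7} \approx -1742.9$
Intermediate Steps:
$Z{\left(n,A \right)} = - \frac{6 n}{7}$ ($Z{\left(n,A \right)} = \frac{6 n}{-3 - 4} = \frac{6 n}{-7} = 6 n \left(- \frac{1}{7}\right) = - \frac{6 n}{7}$)
$\left(69 - 44\right) \left(-74 + Z{\left(-5,-3 \right)}\right) = \left(69 - 44\right) \left(-74 - - \frac{30}{7}\right) = \left(69 - 44\right) \left(-74 + \frac{30}{7}\right) = 25 \left(- \frac{488}{7}\right) = - \frac{12200}{7}$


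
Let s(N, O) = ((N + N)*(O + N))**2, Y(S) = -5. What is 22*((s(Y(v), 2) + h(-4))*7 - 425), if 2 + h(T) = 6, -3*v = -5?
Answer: 129866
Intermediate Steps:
v = 5/3 (v = -1/3*(-5) = 5/3 ≈ 1.6667)
h(T) = 4 (h(T) = -2 + 6 = 4)
s(N, O) = 4*N**2*(N + O)**2 (s(N, O) = ((2*N)*(N + O))**2 = (2*N*(N + O))**2 = 4*N**2*(N + O)**2)
22*((s(Y(v), 2) + h(-4))*7 - 425) = 22*((4*(-5)**2*(-5 + 2)**2 + 4)*7 - 425) = 22*((4*25*(-3)**2 + 4)*7 - 425) = 22*((4*25*9 + 4)*7 - 425) = 22*((900 + 4)*7 - 425) = 22*(904*7 - 425) = 22*(6328 - 425) = 22*5903 = 129866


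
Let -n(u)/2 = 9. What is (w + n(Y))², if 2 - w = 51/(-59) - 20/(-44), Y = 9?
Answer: 102373924/421201 ≈ 243.05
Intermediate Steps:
n(u) = -18 (n(u) = -2*9 = -18)
w = 1564/649 (w = 2 - (51/(-59) - 20/(-44)) = 2 - (51*(-1/59) - 20*(-1/44)) = 2 - (-51/59 + 5/11) = 2 - 1*(-266/649) = 2 + 266/649 = 1564/649 ≈ 2.4099)
(w + n(Y))² = (1564/649 - 18)² = (-10118/649)² = 102373924/421201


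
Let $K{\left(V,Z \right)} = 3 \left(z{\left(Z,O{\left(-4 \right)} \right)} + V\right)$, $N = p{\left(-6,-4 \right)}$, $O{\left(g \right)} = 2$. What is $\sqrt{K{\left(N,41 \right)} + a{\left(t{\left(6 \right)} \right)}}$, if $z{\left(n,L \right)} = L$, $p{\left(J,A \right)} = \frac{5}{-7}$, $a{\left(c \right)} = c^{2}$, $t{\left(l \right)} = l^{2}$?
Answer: $\frac{3 \sqrt{7077}}{7} \approx 36.054$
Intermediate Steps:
$p{\left(J,A \right)} = - \frac{5}{7}$ ($p{\left(J,A \right)} = 5 \left(- \frac{1}{7}\right) = - \frac{5}{7}$)
$N = - \frac{5}{7} \approx -0.71429$
$K{\left(V,Z \right)} = 6 + 3 V$ ($K{\left(V,Z \right)} = 3 \left(2 + V\right) = 6 + 3 V$)
$\sqrt{K{\left(N,41 \right)} + a{\left(t{\left(6 \right)} \right)}} = \sqrt{\left(6 + 3 \left(- \frac{5}{7}\right)\right) + \left(6^{2}\right)^{2}} = \sqrt{\left(6 - \frac{15}{7}\right) + 36^{2}} = \sqrt{\frac{27}{7} + 1296} = \sqrt{\frac{9099}{7}} = \frac{3 \sqrt{7077}}{7}$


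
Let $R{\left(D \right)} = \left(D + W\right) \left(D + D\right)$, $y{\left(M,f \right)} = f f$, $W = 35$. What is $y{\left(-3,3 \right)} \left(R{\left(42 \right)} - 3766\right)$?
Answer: $24318$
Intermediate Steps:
$y{\left(M,f \right)} = f^{2}$
$R{\left(D \right)} = 2 D \left(35 + D\right)$ ($R{\left(D \right)} = \left(D + 35\right) \left(D + D\right) = \left(35 + D\right) 2 D = 2 D \left(35 + D\right)$)
$y{\left(-3,3 \right)} \left(R{\left(42 \right)} - 3766\right) = 3^{2} \left(2 \cdot 42 \left(35 + 42\right) - 3766\right) = 9 \left(2 \cdot 42 \cdot 77 - 3766\right) = 9 \left(6468 - 3766\right) = 9 \cdot 2702 = 24318$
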